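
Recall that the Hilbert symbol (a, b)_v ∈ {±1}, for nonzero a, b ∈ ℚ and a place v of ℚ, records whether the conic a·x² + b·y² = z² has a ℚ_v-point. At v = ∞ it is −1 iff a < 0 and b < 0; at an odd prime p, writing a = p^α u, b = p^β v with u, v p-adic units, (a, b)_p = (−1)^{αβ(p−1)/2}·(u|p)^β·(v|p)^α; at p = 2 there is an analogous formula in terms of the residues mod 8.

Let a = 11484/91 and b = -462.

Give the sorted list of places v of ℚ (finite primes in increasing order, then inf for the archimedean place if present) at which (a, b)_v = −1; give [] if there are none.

[2, 11, 13, 29]

(a, b) ≡ (29029, -462) mod (ℚ^×)²; places V = {2, 3, 7, 11, 13, 29, ∞}.
(a,b)_∞: sgn(29029)=+, sgn(-462)=−, so +1.
(a,b)_13: α=-1, u≡10; β=0, v≡6 (mod 13); (10|13)=+1, (6|13)=-1; sign (−1)^0·+1^0·-1^-1 = -1.
(a,b)_11: α=1, u≡7; β=1, v≡2 (mod 11); (7|11)=-1, (2|11)=-1; sign (−1)^1·-1^1·-1^1 = -1.
(a,b)_7: α=-1, u≡3; β=1, v≡4 (mod 7); (3|7)=-1, (4|7)=+1; sign (−1)^1·-1^1·+1^-1 = +1.
(a,b)_3: α=2, u≡1; β=1, v≡2 (mod 3); (1|3)=+1, (2|3)=-1; sign (−1)^0·+1^1·-1^2 = +1.
(a,b)_29: α=1, u≡12; β=0, v≡2 (mod 29); (12|29)=-1, (2|29)=-1; sign (−1)^0·-1^0·-1^1 = -1.
(a,b)_2: α=2, β=1; u≡5, v≡1 (mod 8); ε(u)ε(v)=0·0, αω(v)=2·0, βω(u)=1·1; sum ≡ 1  ⇒  -1.
Ram(29029, -462) = {2, 11, 13, 29}; no ℚ_2-point on the conic.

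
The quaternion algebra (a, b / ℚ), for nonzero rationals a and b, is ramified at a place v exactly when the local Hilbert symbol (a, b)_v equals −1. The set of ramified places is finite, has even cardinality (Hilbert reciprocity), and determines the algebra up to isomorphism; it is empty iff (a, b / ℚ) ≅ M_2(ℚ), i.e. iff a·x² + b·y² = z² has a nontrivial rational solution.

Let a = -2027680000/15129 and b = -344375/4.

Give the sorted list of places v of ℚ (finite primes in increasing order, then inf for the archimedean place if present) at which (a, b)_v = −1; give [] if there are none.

[19, inf]

(a, b) ≡ (-12673, -551) mod (ℚ^×)²; places V = {2, 3, 5, 19, 23, 29, 41, ∞}.
(a,b)_19: α=1, u≡11; β=1, v≡5 (mod 19); (11|19)=+1, (5|19)=+1; sign (−1)^1·+1^1·+1^1 = -1.
(a,b)_5: α=4, u≡3; β=4, v≡1 (mod 5); (3|5)=-1, (1|5)=+1; sign (−1)^0·-1^4·+1^4 = +1.
(a,b)_23: α=1, u≡16; β=0, v≡1 (mod 23); (16|23)=+1, (1|23)=+1; sign (−1)^0·+1^0·+1^1 = +1.
(a,b)_∞: sgn(-12673)=−, sgn(-551)=−, so -1.
(a,b)_2: α=8, β=-2; u≡7, v≡1 (mod 8); ε(u)ε(v)=1·0, αω(v)=8·0, βω(u)=-2·0; sum ≡ 0  ⇒  +1.
(a,b)_41: α=-2, u≡33; β=0, v≡37 (mod 41); (33|41)=+1, (37|41)=+1; sign (−1)^0·+1^0·+1^-2 = +1.
(a,b)_29: α=1, u≡8; β=1, v≡11 (mod 29); (8|29)=-1, (11|29)=-1; sign (−1)^0·-1^1·-1^1 = +1.
(a,b)_3: α=-2, u≡2; β=0, v≡1 (mod 3); (2|3)=-1, (1|3)=+1; sign (−1)^0·-1^0·+1^-2 = +1.
Ram(-12673, -551) = {19, ∞}; no ℚ_19-point on the conic.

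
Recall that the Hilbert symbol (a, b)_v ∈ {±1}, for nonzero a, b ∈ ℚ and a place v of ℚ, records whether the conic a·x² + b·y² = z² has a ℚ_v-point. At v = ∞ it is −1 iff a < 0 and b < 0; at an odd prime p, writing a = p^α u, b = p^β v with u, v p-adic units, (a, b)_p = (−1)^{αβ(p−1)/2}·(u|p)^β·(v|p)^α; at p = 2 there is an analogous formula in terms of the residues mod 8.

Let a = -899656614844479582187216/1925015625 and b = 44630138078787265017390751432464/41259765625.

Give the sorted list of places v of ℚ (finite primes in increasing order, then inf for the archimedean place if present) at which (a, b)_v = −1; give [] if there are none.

[7, 17, 23, 31]

(a, b) ≡ (-4669, 59647441) mod (ℚ^×)²; places V = {2, 3, 5, 7, 13, 17, 19, 23, 29, 31, 37, ∞}.
(a,b)_31: α=2, u≡12; β=3, v≡23 (mod 31); (12|31)=-1, (23|31)=-1; sign (−1)^0·-1^3·-1^2 = -1.
(a,b)_7: α=1, u≡3; β=1, v≡3 (mod 7); (3|7)=-1, (3|7)=-1; sign (−1)^1·-1^1·-1^1 = -1.
(a,b)_23: α=1, u≡3; β=3, v≡9 (mod 23); (3|23)=+1, (9|23)=+1; sign (−1)^1·+1^3·+1^1 = -1.
(a,b)_5: α=-6, u≡4; β=-12, v≡1 (mod 5); (4|5)=+1, (1|5)=+1; sign (−1)^0·+1^-12·+1^-6 = +1.
(a,b)_∞: sgn(-4669)=−, sgn(59647441)=+, so +1.
(a,b)_29: α=3, u≡24; β=4, v≡20 (mod 29); (24|29)=+1, (20|29)=+1; sign (−1)^0·+1^4·+1^3 = +1.
(a,b)_3: α=-6, u≡2; β=6, v≡1 (mod 3); (2|3)=-1, (1|3)=+1; sign (−1)^0·-1^6·+1^-6 = +1.
(a,b)_13: α=-2, u≡2; β=-2, v≡3 (mod 13); (2|13)=-1, (3|13)=+1; sign (−1)^0·-1^-2·+1^-2 = +1.
(a,b)_17: α=4, u≡3; β=1, v≡8 (mod 17); (3|17)=-1, (8|17)=+1; sign (−1)^0·-1^1·+1^4 = -1.
(a,b)_19: α=4, u≡11; β=5, v≡7 (mod 19); (11|19)=+1, (7|19)=+1; sign (−1)^0·+1^5·+1^4 = +1.
(a,b)_2: α=4, β=4; u≡3, v≡1 (mod 8); ε(u)ε(v)=1·0, αω(v)=4·0, βω(u)=4·1; sum ≡ 0  ⇒  +1.
(a,b)_37: α=2, u≡4; β=3, v≡9 (mod 37); (4|37)=+1, (9|37)=+1; sign (−1)^0·+1^3·+1^2 = +1.
Ram(-4669, 59647441) = {7, 17, 23, 31}; no ℚ_7-point on the conic.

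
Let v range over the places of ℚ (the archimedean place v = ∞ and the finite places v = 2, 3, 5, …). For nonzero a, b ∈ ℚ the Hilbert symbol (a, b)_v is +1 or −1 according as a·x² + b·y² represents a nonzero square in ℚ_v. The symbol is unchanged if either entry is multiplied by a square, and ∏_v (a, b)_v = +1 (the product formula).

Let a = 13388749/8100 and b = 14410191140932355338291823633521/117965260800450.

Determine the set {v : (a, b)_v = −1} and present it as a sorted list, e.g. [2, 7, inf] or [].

Mod squares: a ≡ 6061, b ≡ 249458. Check v ∈ {∞, 2, 3, 5, 7, 11, 17, 19, 23, 29, 31, 43, 47}.
v=3: a=3^-4·(≡1), b=3^-12·(≡2) mod 3; (1|3)=+1, (2|3)=-1; (−1)^{-4·-12·1}·(+1)^-12·(-1)^-4 = +1.
v=47: a=47^2·(≡41), b=47^6·(≡29) mod 47; (41|47)=-1, (29|47)=-1; (−1)^{2·6·23}·(-1)^6·(-1)^2 = +1.
v=11: a=11^1·(≡5), b=11^3·(≡8) mod 11; (5|11)=+1, (8|11)=-1; (−1)^{1·3·5}·(+1)^3·(-1)^1 = +1.
v=23: a=23^0·(≡3), b=23^1·(≡2) mod 23; (3|23)=+1, (2|23)=+1; (−1)^{0·1·11}·(+1)^1·(+1)^0 = +1.
v=43: a=43^0·(≡41), b=43^-2·(≡1) mod 43; (41|43)=+1, (1|43)=+1; (−1)^{0·-2·21}·(+1)^-2·(+1)^0 = +1.
v=31: a=31^0·(≡28), b=31^2·(≡19) mod 31; (28|31)=+1, (19|31)=+1; (−1)^{0·2·15}·(+1)^2·(+1)^0 = +1.
v=∞: 6061 > 0 and 249458 > 0  ⇒  (a,b)_∞ = +1.
v=29: a=29^1·(≡13), b=29^5·(≡14) mod 29; (13|29)=+1, (14|29)=-1; (−1)^{1·5·14}·(+1)^5·(-1)^1 = -1.
v=7: a=7^0·(≡3), b=7^-4·(≡3) mod 7; (3|7)=-1, (3|7)=-1; (−1)^{0·-4·3}·(-1)^-4·(-1)^0 = +1.
v=17: a=17^0·(≡1), b=17^1·(≡10) mod 17; (1|17)=+1, (10|17)=-1; (−1)^{0·1·8}·(+1)^1·(-1)^0 = +1.
v=19: a=19^1·(≡3), b=19^4·(≡4) mod 19; (3|19)=-1, (4|19)=+1; (−1)^{1·4·9}·(-1)^4·(+1)^1 = +1.
v=5: a=5^-2·(≡1), b=5^-2·(≡2) mod 5; (1|5)=+1, (2|5)=-1; (−1)^{-2·-2·2}·(+1)^-2·(-1)^-2 = +1.
v=2: v_2(a)=-2, v_2(b)=-1; units ≡ 5, 1 (mod 8); ε·ε+αω+βω = 0·0+-2·0+-1·1 ≡ 1  ⇒  (a,b)_2 = -1.
(6061, 249458 / ℚ) ramifies at {2, 29}: a division algebra.

[2, 29]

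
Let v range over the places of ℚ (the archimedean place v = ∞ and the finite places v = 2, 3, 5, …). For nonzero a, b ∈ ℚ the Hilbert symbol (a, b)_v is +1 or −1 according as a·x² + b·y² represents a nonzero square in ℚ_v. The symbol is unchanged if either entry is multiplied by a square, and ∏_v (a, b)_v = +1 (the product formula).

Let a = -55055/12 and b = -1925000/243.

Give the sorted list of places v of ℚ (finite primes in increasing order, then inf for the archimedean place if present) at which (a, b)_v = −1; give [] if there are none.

(a, b) ≡ (-1365, -2310) mod (ℚ^×)²; places V = {2, 3, 5, 7, 11, 13, ∞}.
(a,b)_2: α=-2, β=3; u≡3, v≡5 (mod 8); ε(u)ε(v)=1·0, αω(v)=-2·1, βω(u)=3·1; sum ≡ 1  ⇒  -1.
(a,b)_∞: sgn(-1365)=−, sgn(-2310)=−, so -1.
(a,b)_3: α=-1, u≡1; β=-5, v≡1 (mod 3); (1|3)=+1, (1|3)=+1; sign (−1)^1·+1^-5·+1^-1 = -1.
(a,b)_7: α=1, u≡2; β=1, v≡6 (mod 7); (2|7)=+1, (6|7)=-1; sign (−1)^1·+1^1·-1^1 = +1.
(a,b)_11: α=2, u≡7; β=1, v≡10 (mod 11); (7|11)=-1, (10|11)=-1; sign (−1)^0·-1^1·-1^2 = -1.
(a,b)_13: α=1, u≡10; β=0, v≡3 (mod 13); (10|13)=+1, (3|13)=+1; sign (−1)^0·+1^0·+1^1 = +1.
(a,b)_5: α=1, u≡2; β=5, v≡3 (mod 5); (2|5)=-1, (3|5)=-1; sign (−1)^0·-1^5·-1^1 = +1.
|Ram(-1365, -2310)| = 4, even; anisotropic at {2, 3, 11, ∞}.

[2, 3, 11, inf]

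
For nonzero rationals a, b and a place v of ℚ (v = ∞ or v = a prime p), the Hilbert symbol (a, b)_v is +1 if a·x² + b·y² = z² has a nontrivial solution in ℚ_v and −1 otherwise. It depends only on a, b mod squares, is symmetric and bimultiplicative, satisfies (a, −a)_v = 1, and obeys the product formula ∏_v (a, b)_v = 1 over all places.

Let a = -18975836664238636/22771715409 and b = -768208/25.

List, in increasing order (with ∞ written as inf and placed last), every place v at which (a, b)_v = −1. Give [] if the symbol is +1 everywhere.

[19, inf]

Mod squares: a ≡ -19, b ≡ -133. Check v ∈ {∞, 2, 3, 5, 7, 13, 19, 23, 37}.
v=23: a=23^-2·(≡13), b=23^0·(≡19) mod 23; (13|23)=+1, (19|23)=-1; (−1)^{-2·0·11}·(+1)^0·(-1)^-2 = +1.
v=3: a=3^-16·(≡2), b=3^0·(≡2) mod 3; (2|3)=-1, (2|3)=-1; (−1)^{-16·0·1}·(-1)^0·(-1)^-16 = +1.
v=∞: -19 < 0 and -133 < 0  ⇒  (a,b)_∞ = -1.
v=19: a=19^5·(≡15), b=19^3·(≡13) mod 19; (15|19)=-1, (13|19)=-1; (−1)^{5·3·9}·(-1)^3·(-1)^5 = -1.
v=5: a=5^0·(≡1), b=5^-2·(≡2) mod 5; (1|5)=+1, (2|5)=-1; (−1)^{0·-2·2}·(+1)^-2·(-1)^0 = +1.
v=13: a=13^4·(≡5), b=13^0·(≡12) mod 13; (5|13)=-1, (12|13)=+1; (−1)^{4·0·6}·(-1)^0·(+1)^4 = +1.
v=37: a=37^2·(≡2), b=37^0·(≡32) mod 37; (2|37)=-1, (32|37)=-1; (−1)^{2·0·18}·(-1)^0·(-1)^2 = +1.
v=7: a=7^2·(≡4), b=7^1·(≡4) mod 7; (4|7)=+1, (4|7)=+1; (−1)^{2·1·3}·(+1)^1·(+1)^2 = +1.
v=2: v_2(a)=2, v_2(b)=4; units ≡ 5, 3 (mod 8); ε·ε+αω+βω = 0·1+2·1+4·1 ≡ 0  ⇒  (a,b)_2 = +1.
Ram(-19, -133) = {19, ∞}; no ℚ_19-point on the conic.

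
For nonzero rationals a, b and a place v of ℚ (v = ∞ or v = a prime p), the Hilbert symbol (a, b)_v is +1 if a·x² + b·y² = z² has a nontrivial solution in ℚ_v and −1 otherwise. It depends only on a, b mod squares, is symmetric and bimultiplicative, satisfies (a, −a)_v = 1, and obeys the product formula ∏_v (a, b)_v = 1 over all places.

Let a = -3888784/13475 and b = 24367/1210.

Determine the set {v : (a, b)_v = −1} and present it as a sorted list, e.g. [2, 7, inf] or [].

(a, b) ≡ (-11, 70) mod (ℚ^×)²; places V = {2, 5, 7, 11, 17, 29, 59, ∞}.
(a,b)_7: α=-2, u≡5; β=1, v≡5 (mod 7); (5|7)=-1, (5|7)=-1; sign (−1)^0·-1^1·-1^-2 = -1.
(a,b)_∞: sgn(-11)=−, sgn(70)=+, so +1.
(a,b)_11: α=-1, u≡6; β=-2, v≡9 (mod 11); (6|11)=-1, (9|11)=+1; sign (−1)^0·-1^-2·+1^-1 = +1.
(a,b)_17: α=2, u≡10; β=0, v≡2 (mod 17); (10|17)=-1, (2|17)=+1; sign (−1)^0·-1^0·+1^2 = +1.
(a,b)_5: α=-2, u≡4; β=-1, v≡1 (mod 5); (4|5)=+1, (1|5)=+1; sign (−1)^0·+1^-1·+1^-2 = +1.
(a,b)_2: α=4, β=-1; u≡5, v≡3 (mod 8); ε(u)ε(v)=0·1, αω(v)=4·1, βω(u)=-1·1; sum ≡ 1  ⇒  -1.
(a,b)_59: α=0, u≡19; β=2, v≡14 (mod 59); (19|59)=+1, (14|59)=-1; sign (−1)^0·+1^2·-1^0 = +1.
(a,b)_29: α=2, u≡10; β=0, v≡10 (mod 29); (10|29)=-1, (10|29)=-1; sign (−1)^0·-1^0·-1^2 = +1.
Ram(-11, 70) = {2, 7}; no ℚ_2-point on the conic.

[2, 7]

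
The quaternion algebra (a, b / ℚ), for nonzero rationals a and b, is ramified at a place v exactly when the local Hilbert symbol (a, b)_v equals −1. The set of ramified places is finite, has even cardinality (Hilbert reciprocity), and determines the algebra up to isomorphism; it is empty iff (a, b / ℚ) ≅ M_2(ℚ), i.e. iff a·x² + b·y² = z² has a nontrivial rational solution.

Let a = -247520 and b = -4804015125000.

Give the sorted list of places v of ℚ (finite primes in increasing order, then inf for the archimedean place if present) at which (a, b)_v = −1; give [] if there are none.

Mod squares: a ≡ -15470, b ≡ -9282. Check v ∈ {∞, 2, 3, 5, 7, 13, 17}.
v=∞: -15470 < 0 and -9282 < 0  ⇒  (a,b)_∞ = -1.
v=2: v_2(a)=5, v_2(b)=3; units ≡ 1, 7 (mod 8); ε·ε+αω+βω = 0·1+5·0+3·0 ≡ 0  ⇒  (a,b)_2 = +1.
v=5: a=5^1·(≡1), b=5^6·(≡2) mod 5; (1|5)=+1, (2|5)=-1; (−1)^{1·6·2}·(+1)^6·(-1)^1 = -1.
v=3: a=3^0·(≡1), b=3^1·(≡2) mod 3; (1|3)=+1, (2|3)=-1; (−1)^{0·1·1}·(+1)^1·(-1)^0 = +1.
v=7: a=7^1·(≡4), b=7^3·(≡2) mod 7; (4|7)=+1, (2|7)=+1; (−1)^{1·3·3}·(+1)^3·(+1)^1 = -1.
v=13: a=13^1·(≡5), b=13^3·(≡12) mod 13; (5|13)=-1, (12|13)=+1; (−1)^{1·3·6}·(-1)^3·(+1)^1 = -1.
v=17: a=17^1·(≡9), b=17^1·(≡2) mod 17; (9|17)=+1, (2|17)=+1; (−1)^{1·1·8}·(+1)^1·(+1)^1 = +1.
|Ram(-15470, -9282)| = 4, even; anisotropic at {5, 7, 13, ∞}.

[5, 7, 13, inf]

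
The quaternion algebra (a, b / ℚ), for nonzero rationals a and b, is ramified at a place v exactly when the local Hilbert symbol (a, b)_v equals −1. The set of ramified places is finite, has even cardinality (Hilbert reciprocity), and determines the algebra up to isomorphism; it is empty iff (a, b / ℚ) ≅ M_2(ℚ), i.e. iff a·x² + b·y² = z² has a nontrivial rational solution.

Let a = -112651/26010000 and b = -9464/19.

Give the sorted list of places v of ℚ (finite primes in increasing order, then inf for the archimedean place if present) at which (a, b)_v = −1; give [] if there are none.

[2, inf]

(a, b) ≡ (-19, -266) mod (ℚ^×)²; places V = {2, 3, 5, 7, 11, 13, 17, 19, ∞}.
(a,b)_13: α=0, u≡11; β=2, v≡8 (mod 13); (11|13)=-1, (8|13)=-1; sign (−1)^0·-1^2·-1^0 = +1.
(a,b)_∞: sgn(-19)=−, sgn(-266)=−, so -1.
(a,b)_5: α=-4, u≡4; β=0, v≡4 (mod 5); (4|5)=+1, (4|5)=+1; sign (−1)^0·+1^0·+1^-4 = +1.
(a,b)_19: α=1, u≡8; β=-1, v≡17 (mod 19); (8|19)=-1, (17|19)=+1; sign (−1)^1·-1^-1·+1^1 = +1.
(a,b)_3: α=-2, u≡2; β=0, v≡1 (mod 3); (2|3)=-1, (1|3)=+1; sign (−1)^0·-1^0·+1^-2 = +1.
(a,b)_7: α=2, u≡2; β=1, v≡4 (mod 7); (2|7)=+1, (4|7)=+1; sign (−1)^0·+1^1·+1^2 = +1.
(a,b)_11: α=2, u≡3; β=0, v≡5 (mod 11); (3|11)=+1, (5|11)=+1; sign (−1)^0·+1^0·+1^2 = +1.
(a,b)_17: α=-2, u≡4; β=0, v≡11 (mod 17); (4|17)=+1, (11|17)=-1; sign (−1)^0·+1^0·-1^-2 = +1.
(a,b)_2: α=-4, β=3; u≡5, v≡3 (mod 8); ε(u)ε(v)=0·1, αω(v)=-4·1, βω(u)=3·1; sum ≡ 1  ⇒  -1.
Ram(-19, -266) = {2, ∞}; no ℚ_2-point on the conic.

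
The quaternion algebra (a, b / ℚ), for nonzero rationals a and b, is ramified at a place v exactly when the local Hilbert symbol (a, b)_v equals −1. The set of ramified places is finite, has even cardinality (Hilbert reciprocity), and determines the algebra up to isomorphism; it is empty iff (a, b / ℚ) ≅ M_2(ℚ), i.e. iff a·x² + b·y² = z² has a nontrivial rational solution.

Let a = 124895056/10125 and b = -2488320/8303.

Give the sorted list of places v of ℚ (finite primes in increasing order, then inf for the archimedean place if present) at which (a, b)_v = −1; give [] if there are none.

[3, 5, 17, 19]

(a, b) ≡ (230945, -690) mod (ℚ^×)²; places V = {2, 3, 5, 11, 13, 17, 19, 23, ∞}.
(a,b)_5: α=-3, u≡1; β=1, v≡2 (mod 5); (1|5)=+1, (2|5)=-1; sign (−1)^0·+1^1·-1^-3 = -1.
(a,b)_11: α=1, u≡10; β=0, v≡5 (mod 11); (10|11)=-1, (5|11)=+1; sign (−1)^0·-1^0·+1^1 = +1.
(a,b)_2: α=4, β=11; u≡1, v≡7 (mod 8); ε(u)ε(v)=0·1, αω(v)=4·0, βω(u)=11·0; sum ≡ 0  ⇒  +1.
(a,b)_13: α=3, u≡7; β=0, v≡4 (mod 13); (7|13)=-1, (4|13)=+1; sign (−1)^0·-1^0·+1^3 = +1.
(a,b)_19: α=1, u≡3; β=-2, v≡18 (mod 19); (3|19)=-1, (18|19)=-1; sign (−1)^0·-1^-2·-1^1 = -1.
(a,b)_17: α=1, u≡15; β=0, v≡3 (mod 17); (15|17)=+1, (3|17)=-1; sign (−1)^0·+1^0·-1^1 = -1.
(a,b)_∞: sgn(230945)=+, sgn(-690)=−, so +1.
(a,b)_23: α=0, u≡13; β=-1, v≡6 (mod 23); (13|23)=+1, (6|23)=+1; sign (−1)^0·+1^-1·+1^0 = +1.
(a,b)_3: α=-4, u≡2; β=5, v≡1 (mod 3); (2|3)=-1, (1|3)=+1; sign (−1)^0·-1^5·+1^-4 = -1.
Ram(230945, -690) = {3, 5, 17, 19}; no ℚ_3-point on the conic.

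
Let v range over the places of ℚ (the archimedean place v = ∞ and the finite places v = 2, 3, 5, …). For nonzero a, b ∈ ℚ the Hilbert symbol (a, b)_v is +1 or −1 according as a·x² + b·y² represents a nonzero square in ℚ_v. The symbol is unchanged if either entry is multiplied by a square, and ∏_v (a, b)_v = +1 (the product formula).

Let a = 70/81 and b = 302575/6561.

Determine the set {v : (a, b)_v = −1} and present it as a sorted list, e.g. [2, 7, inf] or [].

[2, 5, 13, 19]

Mod squares: a ≡ 70, b ≡ 247. Check v ∈ {∞, 2, 3, 5, 7, 13, 19}.
v=2: v_2(a)=1, v_2(b)=0; units ≡ 3, 7 (mod 8); ε·ε+αω+βω = 1·1+1·0+0·1 ≡ 1  ⇒  (a,b)_2 = -1.
v=13: a=13^0·(≡6), b=13^1·(≡2) mod 13; (6|13)=-1, (2|13)=-1; (−1)^{0·1·6}·(-1)^1·(-1)^0 = -1.
v=∞: 70 > 0 and 247 > 0  ⇒  (a,b)_∞ = +1.
v=7: a=7^1·(≡6), b=7^2·(≡4) mod 7; (6|7)=-1, (4|7)=+1; (−1)^{1·2·3}·(-1)^2·(+1)^1 = +1.
v=3: a=3^-4·(≡1), b=3^-8·(≡1) mod 3; (1|3)=+1, (1|3)=+1; (−1)^{-4·-8·1}·(+1)^-8·(+1)^-4 = +1.
v=5: a=5^1·(≡4), b=5^2·(≡3) mod 5; (4|5)=+1, (3|5)=-1; (−1)^{1·2·2}·(+1)^2·(-1)^1 = -1.
v=19: a=19^0·(≡14), b=19^1·(≡10) mod 19; (14|19)=-1, (10|19)=-1; (−1)^{0·1·9}·(-1)^1·(-1)^0 = -1.
Ram(70, 247) = {2, 5, 13, 19}; no ℚ_2-point on the conic.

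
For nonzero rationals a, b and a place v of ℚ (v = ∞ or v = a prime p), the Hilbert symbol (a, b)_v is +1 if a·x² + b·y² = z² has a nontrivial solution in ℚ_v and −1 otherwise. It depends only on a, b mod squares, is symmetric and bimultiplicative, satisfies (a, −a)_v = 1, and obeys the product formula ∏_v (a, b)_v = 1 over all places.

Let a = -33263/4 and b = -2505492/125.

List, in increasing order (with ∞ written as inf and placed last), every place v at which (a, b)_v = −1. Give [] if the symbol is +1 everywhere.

Mod squares: a ≡ -33263, b ≡ -38665. Check v ∈ {∞, 2, 3, 5, 11, 19, 29, 31, 37}.
v=37: a=37^1·(≡25), b=37^1·(≡26) mod 37; (25|37)=+1, (26|37)=+1; (−1)^{1·1·18}·(+1)^1·(+1)^1 = +1.
v=29: a=29^1·(≡25), b=29^0·(≡12) mod 29; (25|29)=+1, (12|29)=-1; (−1)^{1·0·14}·(+1)^0·(-1)^1 = -1.
v=5: a=5^0·(≡3), b=5^-3·(≡3) mod 5; (3|5)=-1, (3|5)=-1; (−1)^{0·-3·2}·(-1)^-3·(-1)^0 = -1.
v=3: a=3^0·(≡1), b=3^4·(≡2) mod 3; (1|3)=+1, (2|3)=-1; (−1)^{0·4·1}·(+1)^4·(-1)^0 = +1.
v=2: v_2(a)=-2, v_2(b)=2; units ≡ 1, 7 (mod 8); ε·ε+αω+βω = 0·1+-2·0+2·0 ≡ 0  ⇒  (a,b)_2 = +1.
v=31: a=31^1·(≡3), b=31^0·(≡21) mod 31; (3|31)=-1, (21|31)=-1; (−1)^{1·0·15}·(-1)^0·(-1)^1 = -1.
v=19: a=19^0·(≡11), b=19^1·(≡1) mod 19; (11|19)=+1, (1|19)=+1; (−1)^{0·1·9}·(+1)^1·(+1)^0 = +1.
v=11: a=11^0·(≡3), b=11^1·(≡4) mod 11; (3|11)=+1, (4|11)=+1; (−1)^{0·1·5}·(+1)^1·(+1)^0 = +1.
v=∞: -33263 < 0 and -38665 < 0  ⇒  (a,b)_∞ = -1.
Ram(-33263, -38665) = {5, 29, 31, ∞}; no ℚ_5-point on the conic.

[5, 29, 31, inf]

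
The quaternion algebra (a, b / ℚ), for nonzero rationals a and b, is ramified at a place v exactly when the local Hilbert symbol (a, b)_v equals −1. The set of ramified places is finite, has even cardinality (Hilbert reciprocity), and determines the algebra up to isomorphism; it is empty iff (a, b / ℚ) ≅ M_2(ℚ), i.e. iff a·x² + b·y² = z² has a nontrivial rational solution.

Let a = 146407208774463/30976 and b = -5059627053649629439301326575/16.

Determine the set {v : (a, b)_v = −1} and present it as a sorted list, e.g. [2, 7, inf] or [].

[13, 19, 23, 37]

(a, b) ≡ (2993887, -11063) mod (ℚ^×)²; places V = {2, 3, 5, 7, 11, 13, 17, 19, 23, 31, 37, ∞}.
(a,b)_17: α=1, u≡8; β=2, v≡15 (mod 17); (8|17)=+1, (15|17)=+1; sign (−1)^0·+1^2·+1^1 = +1.
(a,b)_7: α=2, u≡4; β=0, v≡1 (mod 7); (4|7)=+1, (1|7)=+1; sign (−1)^0·+1^0·+1^2 = +1.
(a,b)_31: α=1, u≡24; β=2, v≡7 (mod 31); (24|31)=-1, (7|31)=+1; sign (−1)^0·-1^2·+1^1 = +1.
(a,b)_11: α=-2, u≡7; β=2, v≡5 (mod 11); (7|11)=-1, (5|11)=+1; sign (−1)^0·-1^2·+1^-2 = +1.
(a,b)_2: α=-8, β=-4; u≡7, v≡1 (mod 8); ε(u)ε(v)=1·0, αω(v)=-8·0, βω(u)=-4·0; sum ≡ 0  ⇒  +1.
(a,b)_3: α=6, u≡1; β=2, v≡1 (mod 3); (1|3)=+1, (1|3)=+1; sign (−1)^0·+1^2·+1^6 = +1.
(a,b)_5: α=0, u≡3; β=2, v≡2 (mod 5); (3|5)=-1, (2|5)=-1; sign (−1)^0·-1^2·-1^0 = +1.
(a,b)_13: α=1, u≡3; β=3, v≡11 (mod 13); (3|13)=+1, (11|13)=-1; sign (−1)^0·+1^3·-1^1 = -1.
(a,b)_19: α=1, u≡1; β=2, v≡13 (mod 19); (1|19)=+1, (13|19)=-1; sign (−1)^0·+1^2·-1^1 = -1.
(a,b)_23: α=1, u≡16; β=3, v≡3 (mod 23); (16|23)=+1, (3|23)=+1; sign (−1)^1·+1^3·+1^1 = -1.
(a,b)_∞: sgn(2993887)=+, sgn(-11063)=−, so +1.
(a,b)_37: α=2, u≡15; β=5, v≡12 (mod 37); (15|37)=-1, (12|37)=+1; sign (−1)^0·-1^5·+1^2 = -1.
|Ram(2993887, -11063)| = 4, even; anisotropic at {13, 19, 23, 37}.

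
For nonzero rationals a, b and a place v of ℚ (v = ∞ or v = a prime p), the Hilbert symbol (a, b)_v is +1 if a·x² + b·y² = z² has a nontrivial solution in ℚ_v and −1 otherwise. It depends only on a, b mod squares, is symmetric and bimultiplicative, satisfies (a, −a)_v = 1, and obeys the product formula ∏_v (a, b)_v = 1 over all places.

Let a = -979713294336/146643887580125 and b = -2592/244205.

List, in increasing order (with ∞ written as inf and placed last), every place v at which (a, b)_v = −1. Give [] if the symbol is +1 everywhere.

Mod squares: a ≡ -930, b ≡ -10. Check v ∈ {∞, 2, 3, 5, 7, 13, 17, 29, 31}.
v=31: a=31^1·(≡8), b=31^0·(≡11) mod 31; (8|31)=+1, (11|31)=-1; (−1)^{1·0·15}·(+1)^0·(-1)^1 = -1.
v=2: v_2(a)=15, v_2(b)=5; units ≡ 7, 3 (mod 8); ε·ε+αω+βω = 1·1+15·1+5·0 ≡ 0  ⇒  (a,b)_2 = +1.
v=3: a=3^9·(≡2), b=3^4·(≡2) mod 3; (2|3)=-1, (2|3)=-1; (−1)^{9·4·1}·(-1)^4·(-1)^9 = -1.
v=17: a=17^-2·(≡3), b=17^-2·(≡5) mod 17; (3|17)=-1, (5|17)=-1; (−1)^{-2·-2·8}·(-1)^-2·(-1)^-2 = +1.
v=7: a=7^2·(≡2), b=7^0·(≡4) mod 7; (2|7)=+1, (4|7)=+1; (−1)^{2·0·3}·(+1)^0·(+1)^2 = +1.
v=13: a=13^-6·(≡2), b=13^-2·(≡4) mod 13; (2|13)=-1, (4|13)=+1; (−1)^{-6·-2·6}·(-1)^-2·(+1)^-6 = +1.
v=29: a=29^-2·(≡10), b=29^0·(≡10) mod 29; (10|29)=-1, (10|29)=-1; (−1)^{-2·0·14}·(-1)^0·(-1)^-2 = +1.
v=∞: -930 < 0 and -10 < 0  ⇒  (a,b)_∞ = -1.
v=5: a=5^-3·(≡4), b=5^-1·(≡3) mod 5; (4|5)=+1, (3|5)=-1; (−1)^{-3·-1·2}·(+1)^-1·(-1)^-3 = -1.
(-930, -10 / ℚ) ramifies at {3, 5, 31, ∞}: a division algebra.

[3, 5, 31, inf]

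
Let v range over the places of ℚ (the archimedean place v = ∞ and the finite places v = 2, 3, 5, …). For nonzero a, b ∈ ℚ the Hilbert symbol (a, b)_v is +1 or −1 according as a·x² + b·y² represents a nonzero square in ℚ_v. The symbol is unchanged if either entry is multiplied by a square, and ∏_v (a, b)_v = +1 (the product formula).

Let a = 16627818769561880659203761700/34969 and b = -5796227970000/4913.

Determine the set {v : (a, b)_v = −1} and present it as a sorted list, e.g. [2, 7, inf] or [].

[3, 7, 13, 17, 19, 37]

Mod squares: a ≡ 1855217, b ≡ -13516581. Check v ∈ {∞, 2, 3, 5, 7, 11, 13, 17, 19, 29, 37}.
v=3: a=3^12·(≡2), b=3^7·(≡2) mod 3; (2|3)=-1, (2|3)=-1; (−1)^{12·7·1}·(-1)^7·(-1)^12 = -1.
v=19: a=19^3·(≡10), b=19^1·(≡14) mod 19; (10|19)=-1, (14|19)=-1; (−1)^{3·1·9}·(-1)^1·(-1)^3 = -1.
v=5: a=5^2·(≡2), b=5^4·(≡1) mod 5; (2|5)=-1, (1|5)=+1; (−1)^{2·4·2}·(-1)^4·(+1)^2 = +1.
v=7: a=7^5·(≡4), b=7^0·(≡6) mod 7; (4|7)=+1, (6|7)=-1; (−1)^{5·0·3}·(+1)^0·(-1)^5 = -1.
v=2: v_2(a)=2, v_2(b)=4; units ≡ 1, 3 (mod 8); ε·ε+αω+βω = 0·1+2·1+4·0 ≡ 0  ⇒  (a,b)_2 = +1.
v=17: a=17^-2·(≡7), b=17^-3·(≡7) mod 17; (7|17)=-1, (7|17)=-1; (−1)^{-2·-3·8}·(-1)^-3·(-1)^-2 = -1.
v=11: a=11^-2·(≡4), b=11^0·(≡7) mod 11; (4|11)=+1, (7|11)=-1; (−1)^{-2·0·5}·(+1)^0·(-1)^-2 = +1.
v=∞: 1855217 > 0 and -13516581 < 0  ⇒  (a,b)_∞ = +1.
v=13: a=13^3·(≡5), b=13^1·(≡1) mod 13; (5|13)=-1, (1|13)=+1; (−1)^{3·1·6}·(-1)^1·(+1)^3 = -1.
v=37: a=37^3·(≡19), b=37^1·(≡36) mod 37; (19|37)=-1, (36|37)=+1; (−1)^{3·1·18}·(-1)^1·(+1)^3 = -1.
v=29: a=29^3·(≡20), b=29^1·(≡20) mod 29; (20|29)=+1, (20|29)=+1; (−1)^{3·1·14}·(+1)^1·(+1)^3 = +1.
(1855217, -13516581 / ℚ) ramifies at {3, 7, 13, 17, 19, 37}: a division algebra.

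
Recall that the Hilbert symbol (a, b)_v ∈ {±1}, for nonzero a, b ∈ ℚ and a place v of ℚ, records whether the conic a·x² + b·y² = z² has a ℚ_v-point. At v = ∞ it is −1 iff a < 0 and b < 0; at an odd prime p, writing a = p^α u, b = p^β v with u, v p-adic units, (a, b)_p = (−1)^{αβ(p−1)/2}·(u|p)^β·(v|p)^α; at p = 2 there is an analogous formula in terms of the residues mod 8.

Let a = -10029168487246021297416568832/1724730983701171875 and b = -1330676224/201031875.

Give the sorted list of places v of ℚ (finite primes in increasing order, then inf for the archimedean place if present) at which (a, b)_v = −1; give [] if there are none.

(a, b) ≡ (-466378, -374) mod (ℚ^×)²; places V = {2, 3, 5, 11, 13, 17, 19, 23, 29, 43, ∞}.
(a,b)_29: α=1, u≡23; β=0, v≡8 (mod 29); (23|29)=+1, (8|29)=-1; sign (−1)^0·+1^0·-1^1 = -1.
(a,b)_5: α=-10, u≡3; β=-4, v≡1 (mod 5); (3|5)=-1, (1|5)=+1; sign (−1)^0·-1^-4·+1^-10 = +1.
(a,b)_2: α=17, β=9; u≡3, v≡5 (mod 8); ε(u)ε(v)=1·0, αω(v)=17·1, βω(u)=9·1; sum ≡ 0  ⇒  +1.
(a,b)_43: α=3, u≡8; β=0, v≡6 (mod 43); (8|43)=-1, (6|43)=+1; sign (−1)^0·-1^0·+1^3 = +1.
(a,b)_3: α=-6, u≡2; β=-4, v≡1 (mod 3); (2|3)=-1, (1|3)=+1; sign (−1)^0·-1^-4·+1^-6 = +1.
(a,b)_23: α=4, u≡4; β=2, v≡11 (mod 23); (4|23)=+1, (11|23)=-1; sign (−1)^0·+1^2·-1^4 = +1.
(a,b)_13: α=-2, u≡10; β=0, v≡9 (mod 13); (10|13)=+1, (9|13)=+1; sign (−1)^0·+1^0·+1^-2 = +1.
(a,b)_19: α=-4, u≡2; β=-2, v≡6 (mod 19); (2|19)=-1, (6|19)=+1; sign (−1)^0·-1^-2·+1^-4 = +1.
(a,b)_17: α=9, u≡15; β=3, v≡14 (mod 17); (15|17)=+1, (14|17)=-1; sign (−1)^0·+1^3·-1^9 = -1.
(a,b)_∞: sgn(-466378)=−, sgn(-374)=−, so -1.
(a,b)_11: α=-1, u≡8; β=-1, v≡7 (mod 11); (8|11)=-1, (7|11)=-1; sign (−1)^1·-1^-1·-1^-1 = -1.
(-466378, -374 / ℚ) ramifies at {11, 17, 29, ∞}: a division algebra.

[11, 17, 29, inf]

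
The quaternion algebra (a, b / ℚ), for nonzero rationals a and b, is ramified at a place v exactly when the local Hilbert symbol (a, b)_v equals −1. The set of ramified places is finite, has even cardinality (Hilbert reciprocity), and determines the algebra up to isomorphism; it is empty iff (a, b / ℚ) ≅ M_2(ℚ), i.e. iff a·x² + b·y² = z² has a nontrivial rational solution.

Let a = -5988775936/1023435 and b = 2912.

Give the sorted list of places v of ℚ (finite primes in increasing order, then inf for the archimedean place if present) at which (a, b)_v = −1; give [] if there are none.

[2, 5, 7, 11]

Mod squares: a ≡ -10010, b ≡ 182. Check v ∈ {∞, 2, 3, 5, 7, 11, 13, 19}.
v=11: a=11^3·(≡1), b=11^0·(≡8) mod 11; (1|11)=+1, (8|11)=-1; (−1)^{3·0·5}·(+1)^0·(-1)^3 = -1.
v=5: a=5^-1·(≡2), b=5^0·(≡2) mod 5; (2|5)=-1, (2|5)=-1; (−1)^{-1·0·2}·(-1)^0·(-1)^-1 = -1.
v=2: v_2(a)=11, v_2(b)=5; units ≡ 3, 3 (mod 8); ε·ε+αω+βω = 1·1+11·1+5·1 ≡ 1  ⇒  (a,b)_2 = -1.
v=19: a=19^-2·(≡12), b=19^0·(≡5) mod 19; (12|19)=-1, (5|19)=+1; (−1)^{-2·0·9}·(-1)^0·(+1)^-2 = +1.
v=3: a=3^-4·(≡1), b=3^0·(≡2) mod 3; (1|3)=+1, (2|3)=-1; (−1)^{-4·0·1}·(+1)^0·(-1)^-4 = +1.
v=7: a=7^-1·(≡6), b=7^1·(≡3) mod 7; (6|7)=-1, (3|7)=-1; (−1)^{-1·1·3}·(-1)^1·(-1)^-1 = -1.
v=∞: -10010 < 0 and 182 > 0  ⇒  (a,b)_∞ = +1.
v=13: a=13^3·(≡3), b=13^1·(≡3) mod 13; (3|13)=+1, (3|13)=+1; (−1)^{3·1·6}·(+1)^1·(+1)^3 = +1.
Ram(-10010, 182) = {2, 5, 7, 11}; no ℚ_2-point on the conic.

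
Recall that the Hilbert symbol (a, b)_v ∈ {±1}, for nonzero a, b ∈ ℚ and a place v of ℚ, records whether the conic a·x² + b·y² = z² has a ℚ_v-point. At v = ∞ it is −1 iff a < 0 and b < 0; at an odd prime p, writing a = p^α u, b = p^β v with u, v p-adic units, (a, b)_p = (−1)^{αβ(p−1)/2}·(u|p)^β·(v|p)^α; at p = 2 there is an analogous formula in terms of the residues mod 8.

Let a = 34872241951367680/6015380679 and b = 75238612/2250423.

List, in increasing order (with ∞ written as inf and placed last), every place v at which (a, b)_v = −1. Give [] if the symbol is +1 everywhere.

[7, 11]

Mod squares: a ≡ 85470, b ≡ 259. Check v ∈ {∞, 2, 3, 5, 7, 11, 23, 31, 37}.
v=2: v_2(a)=9, v_2(b)=2; units ≡ 7, 3 (mod 8); ε·ε+αω+βω = 1·1+9·1+2·0 ≡ 0  ⇒  (a,b)_2 = +1.
v=31: a=31^2·(≡21), b=31^2·(≡26) mod 31; (21|31)=-1, (26|31)=-1; (−1)^{2·2·15}·(-1)^2·(-1)^2 = +1.
v=5: a=5^1·(≡4), b=5^0·(≡4) mod 5; (4|5)=+1, (4|5)=+1; (−1)^{1·0·2}·(+1)^0·(+1)^1 = +1.
v=∞: 85470 > 0 and 259 > 0  ⇒  (a,b)_∞ = +1.
v=3: a=3^-13·(≡2), b=3^-8·(≡1) mod 3; (2|3)=-1, (1|3)=+1; (−1)^{-13·-8·1}·(-1)^-8·(+1)^-13 = +1.
v=7: a=7^-3·(≡4), b=7^-3·(≡4) mod 7; (4|7)=+1, (4|7)=+1; (−1)^{-3·-3·3}·(+1)^-3·(+1)^-3 = -1.
v=23: a=23^4·(≡6), b=23^2·(≡8) mod 23; (6|23)=+1, (8|23)=+1; (−1)^{4·2·11}·(+1)^2·(+1)^4 = +1.
v=37: a=37^3·(≡27), b=37^1·(≡28) mod 37; (27|37)=+1, (28|37)=+1; (−1)^{3·1·18}·(+1)^1·(+1)^3 = +1.
v=11: a=11^-1·(≡9), b=11^0·(≡2) mod 11; (9|11)=+1, (2|11)=-1; (−1)^{-1·0·5}·(+1)^0·(-1)^-1 = -1.
|Ram(85470, 259)| = 2, even; anisotropic at {7, 11}.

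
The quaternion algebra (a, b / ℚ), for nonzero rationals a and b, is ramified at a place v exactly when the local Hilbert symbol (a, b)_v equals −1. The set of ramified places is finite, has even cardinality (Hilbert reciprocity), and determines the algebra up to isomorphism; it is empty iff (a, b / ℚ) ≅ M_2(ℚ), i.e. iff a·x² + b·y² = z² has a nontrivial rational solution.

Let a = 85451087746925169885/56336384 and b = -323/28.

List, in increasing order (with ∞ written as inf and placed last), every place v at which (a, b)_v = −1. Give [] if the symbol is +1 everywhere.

[2, 17]

(a, b) ≡ (461890, -2261) mod (ℚ^×)²; places V = {2, 3, 5, 7, 11, 13, 17, 19, 23, 29, ∞}.
(a,b)_19: α=1, u≡7; β=1, v≡15 (mod 19); (7|19)=+1, (15|19)=-1; sign (−1)^1·+1^1·-1^1 = +1.
(a,b)_3: α=4, u≡1; β=0, v≡1 (mod 3); (1|3)=+1, (1|3)=+1; sign (−1)^0·+1^0·+1^4 = +1.
(a,b)_23: α=-2, u≡3; β=0, v≡9 (mod 23); (3|23)=+1, (9|23)=+1; sign (−1)^0·+1^0·+1^-2 = +1.
(a,b)_17: α=3, u≡13; β=1, v≡6 (mod 17); (13|17)=+1, (6|17)=-1; sign (−1)^0·+1^1·-1^3 = -1.
(a,b)_13: α=-1, u≡1; β=0, v≡1 (mod 13); (1|13)=+1, (1|13)=+1; sign (−1)^0·+1^0·+1^-1 = +1.
(a,b)_11: α=3, u≡3; β=0, v≡3 (mod 11); (3|11)=+1, (3|11)=+1; sign (−1)^0·+1^0·+1^3 = +1.
(a,b)_5: α=1, u≡3; β=0, v≡4 (mod 5); (3|5)=-1, (4|5)=+1; sign (−1)^0·-1^0·+1^1 = +1.
(a,b)_∞: sgn(461890)=+, sgn(-2261)=−, so +1.
(a,b)_7: α=4, u≡2; β=-1, v≡5 (mod 7); (2|7)=+1, (5|7)=-1; sign (−1)^0·+1^-1·-1^4 = +1.
(a,b)_29: α=4, u≡22; β=0, v≡4 (mod 29); (22|29)=+1, (4|29)=+1; sign (−1)^0·+1^0·+1^4 = +1.
(a,b)_2: α=-13, β=-2; u≡1, v≡3 (mod 8); ε(u)ε(v)=0·1, αω(v)=-13·1, βω(u)=-2·0; sum ≡ 1  ⇒  -1.
|Ram(461890, -2261)| = 2, even; anisotropic at {2, 17}.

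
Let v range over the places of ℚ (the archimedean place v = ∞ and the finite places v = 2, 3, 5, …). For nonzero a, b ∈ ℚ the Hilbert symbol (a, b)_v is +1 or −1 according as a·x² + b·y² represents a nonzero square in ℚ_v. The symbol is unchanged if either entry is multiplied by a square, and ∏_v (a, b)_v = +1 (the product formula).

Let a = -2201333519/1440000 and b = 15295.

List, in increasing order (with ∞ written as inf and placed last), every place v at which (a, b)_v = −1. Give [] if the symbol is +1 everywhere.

(a, b) ≡ (-119, 15295) mod (ℚ^×)²; places V = {2, 3, 5, 7, 11, 17, 19, 23, ∞}.
(a,b)_7: α=1, u≡4; β=1, v≡1 (mod 7); (4|7)=+1, (1|7)=+1; sign (−1)^1·+1^1·+1^1 = -1.
(a,b)_∞: sgn(-119)=−, sgn(15295)=+, so +1.
(a,b)_5: α=-4, u≡4; β=1, v≡4 (mod 5); (4|5)=+1, (4|5)=+1; sign (−1)^0·+1^1·+1^-4 = +1.
(a,b)_3: α=-2, u≡1; β=0, v≡1 (mod 3); (1|3)=+1, (1|3)=+1; sign (−1)^0·+1^0·+1^-2 = +1.
(a,b)_19: α=0, u≡15; β=1, v≡7 (mod 19); (15|19)=-1, (7|19)=+1; sign (−1)^0·-1^1·+1^0 = -1.
(a,b)_11: α=2, u≡6; β=0, v≡5 (mod 11); (6|11)=-1, (5|11)=+1; sign (−1)^0·-1^0·+1^2 = +1.
(a,b)_17: α=3, u≡14; β=0, v≡12 (mod 17); (14|17)=-1, (12|17)=-1; sign (−1)^0·-1^0·-1^3 = -1.
(a,b)_2: α=-8, β=0; u≡1, v≡7 (mod 8); ε(u)ε(v)=0·1, αω(v)=-8·0, βω(u)=0·0; sum ≡ 0  ⇒  +1.
(a,b)_23: α=2, u≡15; β=1, v≡21 (mod 23); (15|23)=-1, (21|23)=-1; sign (−1)^0·-1^1·-1^2 = -1.
|Ram(-119, 15295)| = 4, even; anisotropic at {7, 17, 19, 23}.

[7, 17, 19, 23]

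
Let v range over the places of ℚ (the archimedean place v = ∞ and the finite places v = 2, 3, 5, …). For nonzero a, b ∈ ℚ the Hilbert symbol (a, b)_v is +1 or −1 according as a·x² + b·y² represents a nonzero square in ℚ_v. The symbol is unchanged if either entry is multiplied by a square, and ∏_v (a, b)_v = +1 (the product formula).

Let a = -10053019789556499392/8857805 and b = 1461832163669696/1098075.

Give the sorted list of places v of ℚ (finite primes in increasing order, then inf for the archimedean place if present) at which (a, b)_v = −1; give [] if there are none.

[3, 5, 7, 23]

(a, b) ≡ (-198835, 9177) mod (ℚ^×)²; places V = {2, 3, 5, 7, 11, 13, 17, 19, 23, ∞}.
(a,b)_23: α=5, u≡8; β=3, v≡4 (mod 23); (8|23)=+1, (4|23)=+1; sign (−1)^1·+1^3·+1^5 = -1.
(a,b)_19: α=1, u≡5; β=1, v≡15 (mod 19); (5|19)=+1, (15|19)=-1; sign (−1)^1·+1^1·-1^1 = +1.
(a,b)_11: α=-6, u≡9; β=-4, v≡3 (mod 11); (9|11)=+1, (3|11)=+1; sign (−1)^0·+1^-4·+1^-6 = +1.
(a,b)_13: α=3, u≡7; β=2, v≡10 (mod 13); (7|13)=-1, (10|13)=+1; sign (−1)^0·-1^2·+1^3 = +1.
(a,b)_17: α=4, u≡12; β=4, v≡7 (mod 17); (12|17)=-1, (7|17)=-1; sign (−1)^0·-1^4·-1^4 = +1.
(a,b)_2: α=6, β=6; u≡5, v≡1 (mod 8); ε(u)ε(v)=0·0, αω(v)=6·0, βω(u)=6·1; sum ≡ 0  ⇒  +1.
(a,b)_3: α=0, u≡2; β=-1, v≡2 (mod 3); (2|3)=-1, (2|3)=-1; sign (−1)^0·-1^-1·-1^0 = -1.
(a,b)_7: α=1, u≡2; β=1, v≡1 (mod 7); (2|7)=+1, (1|7)=+1; sign (−1)^1·+1^1·+1^1 = -1.
(a,b)_5: α=-1, u≡3; β=-2, v≡2 (mod 5); (3|5)=-1, (2|5)=-1; sign (−1)^0·-1^-2·-1^-1 = -1.
(a,b)_∞: sgn(-198835)=−, sgn(9177)=+, so +1.
Ram(-198835, 9177) = {3, 5, 7, 23}; no ℚ_3-point on the conic.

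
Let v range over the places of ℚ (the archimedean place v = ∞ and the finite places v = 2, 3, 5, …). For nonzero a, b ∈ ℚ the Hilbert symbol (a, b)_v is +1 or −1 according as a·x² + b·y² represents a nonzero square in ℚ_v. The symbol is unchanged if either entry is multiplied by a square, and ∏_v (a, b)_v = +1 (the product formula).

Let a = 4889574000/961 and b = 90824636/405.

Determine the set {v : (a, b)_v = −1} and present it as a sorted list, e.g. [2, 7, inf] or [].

[2, 5]

(a, b) ≡ (1615, 2755) mod (ℚ^×)²; places V = {2, 3, 5, 7, 17, 19, 29, 31, ∞}.
(a,b)_29: α=2, u≡20; β=3, v≡17 (mod 29); (20|29)=+1, (17|29)=-1; sign (−1)^0·+1^3·-1^2 = +1.
(a,b)_19: α=1, u≡4; β=1, v≡12 (mod 19); (4|19)=+1, (12|19)=-1; sign (−1)^1·+1^1·-1^1 = +1.
(a,b)_3: α=2, u≡1; β=-4, v≡1 (mod 3); (1|3)=+1, (1|3)=+1; sign (−1)^0·+1^-4·+1^2 = +1.
(a,b)_31: α=-2, u≡17; β=0, v≡15 (mod 31); (17|31)=-1, (15|31)=-1; sign (−1)^0·-1^0·-1^-2 = +1.
(a,b)_7: α=0, u≡5; β=2, v≡1 (mod 7); (5|7)=-1, (1|7)=+1; sign (−1)^0·-1^2·+1^0 = +1.
(a,b)_2: α=4, β=2; u≡7, v≡3 (mod 8); ε(u)ε(v)=1·1, αω(v)=4·1, βω(u)=2·0; sum ≡ 1  ⇒  -1.
(a,b)_17: α=1, u≡6; β=0, v≡2 (mod 17); (6|17)=-1, (2|17)=+1; sign (−1)^0·-1^0·+1^1 = +1.
(a,b)_5: α=3, u≡2; β=-1, v≡1 (mod 5); (2|5)=-1, (1|5)=+1; sign (−1)^0·-1^-1·+1^3 = -1.
(a,b)_∞: sgn(1615)=+, sgn(2755)=+, so +1.
Ram(1615, 2755) = {2, 5}; no ℚ_2-point on the conic.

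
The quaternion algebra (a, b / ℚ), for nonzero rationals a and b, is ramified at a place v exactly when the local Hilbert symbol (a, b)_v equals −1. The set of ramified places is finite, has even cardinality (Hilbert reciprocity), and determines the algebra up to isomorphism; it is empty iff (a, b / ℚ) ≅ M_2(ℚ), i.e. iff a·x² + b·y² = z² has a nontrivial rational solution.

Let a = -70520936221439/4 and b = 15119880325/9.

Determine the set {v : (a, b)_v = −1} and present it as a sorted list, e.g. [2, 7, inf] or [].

[19, 31]

(a, b) ≡ (-6479, 5797) mod (ℚ^×)²; places V = {2, 3, 5, 11, 17, 19, 31, ∞}.
(a,b)_3: α=0, u≡1; β=-2, v≡1 (mod 3); (1|3)=+1, (1|3)=+1; sign (−1)^0·+1^-2·+1^0 = +1.
(a,b)_11: α=1, u≡1; β=1, v≡2 (mod 11); (1|11)=+1, (2|11)=-1; sign (−1)^1·+1^1·-1^1 = +1.
(a,b)_17: α=4, u≡9; β=3, v≡13 (mod 17); (9|17)=+1, (13|17)=+1; sign (−1)^0·+1^3·+1^4 = +1.
(a,b)_5: α=0, u≡4; β=2, v≡2 (mod 5); (4|5)=+1, (2|5)=-1; sign (−1)^0·+1^2·-1^0 = +1.
(a,b)_∞: sgn(-6479)=−, sgn(5797)=+, so +1.
(a,b)_2: α=-2, β=0; u≡1, v≡5 (mod 8); ε(u)ε(v)=0·0, αω(v)=-2·1, βω(u)=0·0; sum ≡ 0  ⇒  +1.
(a,b)_31: α=1, u≡20; β=1, v≡1 (mod 31); (20|31)=+1, (1|31)=+1; sign (−1)^1·+1^1·+1^1 = -1.
(a,b)_19: α=5, u≡4; β=2, v≡18 (mod 19); (4|19)=+1, (18|19)=-1; sign (−1)^0·+1^2·-1^5 = -1.
|Ram(-6479, 5797)| = 2, even; anisotropic at {19, 31}.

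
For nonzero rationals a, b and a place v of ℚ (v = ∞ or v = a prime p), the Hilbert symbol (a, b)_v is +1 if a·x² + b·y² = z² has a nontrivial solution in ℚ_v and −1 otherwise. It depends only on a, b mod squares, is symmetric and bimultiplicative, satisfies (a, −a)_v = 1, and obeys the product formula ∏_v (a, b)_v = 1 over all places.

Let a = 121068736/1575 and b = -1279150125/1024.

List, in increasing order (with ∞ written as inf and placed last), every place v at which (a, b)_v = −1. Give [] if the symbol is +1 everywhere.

(a, b) ≡ (13241893, -177045) mod (ℚ^×)²; places V = {2, 3, 5, 7, 11, 17, 29, 37, 41, 43, ∞}.
(a,b)_29: α=1, u≡26; β=1, v≡3 (mod 29); (26|29)=-1, (3|29)=-1; sign (−1)^0·-1^1·-1^1 = +1.
(a,b)_∞: sgn(13241893)=+, sgn(-177045)=−, so +1.
(a,b)_5: α=-2, u≡2; β=3, v≡1 (mod 5); (2|5)=-1, (1|5)=+1; sign (−1)^0·-1^3·+1^-2 = -1.
(a,b)_2: α=6, β=-10; u≡5, v≡3 (mod 8); ε(u)ε(v)=0·1, αω(v)=6·1, βω(u)=-10·1; sum ≡ 0  ⇒  +1.
(a,b)_3: α=-2, u≡1; β=1, v≡1 (mod 3); (1|3)=+1, (1|3)=+1; sign (−1)^0·+1^1·+1^-2 = +1.
(a,b)_41: α=1, u≡31; β=0, v≡22 (mod 41); (31|41)=+1, (22|41)=-1; sign (−1)^0·+1^0·-1^1 = -1.
(a,b)_17: α=0, u≡16; β=2, v≡3 (mod 17); (16|17)=+1, (3|17)=-1; sign (−1)^0·+1^2·-1^0 = +1.
(a,b)_11: α=0, u≡4; β=1, v≡4 (mod 11); (4|11)=+1, (4|11)=+1; sign (−1)^0·+1^1·+1^0 = +1.
(a,b)_37: α=1, u≡28; β=1, v≡10 (mod 37); (28|37)=+1, (10|37)=+1; sign (−1)^0·+1^1·+1^1 = +1.
(a,b)_7: α=-1, u≡5; β=0, v≡3 (mod 7); (5|7)=-1, (3|7)=-1; sign (−1)^0·-1^0·-1^-1 = -1.
(a,b)_43: α=1, u≡27; β=0, v≡34 (mod 43); (27|43)=-1, (34|43)=-1; sign (−1)^0·-1^0·-1^1 = -1.
Ram(13241893, -177045) = {5, 7, 41, 43}; no ℚ_5-point on the conic.

[5, 7, 41, 43]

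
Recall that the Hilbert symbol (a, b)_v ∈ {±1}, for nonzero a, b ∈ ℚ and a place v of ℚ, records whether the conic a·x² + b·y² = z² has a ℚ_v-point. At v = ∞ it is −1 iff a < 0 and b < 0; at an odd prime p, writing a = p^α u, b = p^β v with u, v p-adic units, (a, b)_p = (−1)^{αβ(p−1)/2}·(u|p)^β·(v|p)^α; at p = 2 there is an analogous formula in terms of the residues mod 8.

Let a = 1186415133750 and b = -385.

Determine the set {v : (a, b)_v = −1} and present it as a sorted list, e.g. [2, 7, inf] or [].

[2, 3, 7, 11]

(a, b) ≡ (6, -385) mod (ℚ^×)²; places V = {2, 3, 5, 7, 11, ∞}.
(a,b)_11: α=4, u≡6; β=1, v≡9 (mod 11); (6|11)=-1, (9|11)=+1; sign (−1)^0·-1^1·+1^4 = -1.
(a,b)_3: α=3, u≡2; β=0, v≡2 (mod 3); (2|3)=-1, (2|3)=-1; sign (−1)^0·-1^0·-1^3 = -1.
(a,b)_7: α=4, u≡5; β=1, v≡1 (mod 7); (5|7)=-1, (1|7)=+1; sign (−1)^0·-1^1·+1^4 = -1.
(a,b)_5: α=4, u≡4; β=1, v≡3 (mod 5); (4|5)=+1, (3|5)=-1; sign (−1)^0·+1^1·-1^4 = +1.
(a,b)_2: α=1, β=0; u≡3, v≡7 (mod 8); ε(u)ε(v)=1·1, αω(v)=1·0, βω(u)=0·1; sum ≡ 1  ⇒  -1.
(a,b)_∞: sgn(6)=+, sgn(-385)=−, so +1.
(6, -385 / ℚ) ramifies at {2, 3, 7, 11}: a division algebra.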